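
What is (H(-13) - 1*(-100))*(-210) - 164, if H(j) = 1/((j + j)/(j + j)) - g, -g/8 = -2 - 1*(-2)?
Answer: -21374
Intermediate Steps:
g = 0 (g = -8*(-2 - 1*(-2)) = -8*(-2 + 2) = -8*0 = 0)
H(j) = 1 (H(j) = 1/((j + j)/(j + j)) - 1*0 = 1/((2*j)/((2*j))) + 0 = 1/((2*j)*(1/(2*j))) + 0 = 1/1 + 0 = 1 + 0 = 1)
(H(-13) - 1*(-100))*(-210) - 164 = (1 - 1*(-100))*(-210) - 164 = (1 + 100)*(-210) - 164 = 101*(-210) - 164 = -21210 - 164 = -21374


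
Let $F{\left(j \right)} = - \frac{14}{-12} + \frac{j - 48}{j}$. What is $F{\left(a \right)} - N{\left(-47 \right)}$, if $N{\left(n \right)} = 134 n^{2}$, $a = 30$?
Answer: $- \frac{8880163}{30} \approx -2.9601 \cdot 10^{5}$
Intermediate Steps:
$F{\left(j \right)} = \frac{7}{6} + \frac{-48 + j}{j}$ ($F{\left(j \right)} = \left(-14\right) \left(- \frac{1}{12}\right) + \frac{j - 48}{j} = \frac{7}{6} + \frac{-48 + j}{j}$)
$F{\left(a \right)} - N{\left(-47 \right)} = \left(\frac{13}{6} - \frac{48}{30}\right) - 134 \left(-47\right)^{2} = \left(\frac{13}{6} - \frac{8}{5}\right) - 134 \cdot 2209 = \left(\frac{13}{6} - \frac{8}{5}\right) - 296006 = \frac{17}{30} - 296006 = - \frac{8880163}{30}$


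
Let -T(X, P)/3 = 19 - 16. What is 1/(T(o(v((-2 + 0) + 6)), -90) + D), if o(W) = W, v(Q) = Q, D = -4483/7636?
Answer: -7636/73207 ≈ -0.10431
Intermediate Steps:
D = -4483/7636 (D = -4483*1/7636 = -4483/7636 ≈ -0.58709)
T(X, P) = -9 (T(X, P) = -3*(19 - 16) = -3*3 = -9)
1/(T(o(v((-2 + 0) + 6)), -90) + D) = 1/(-9 - 4483/7636) = 1/(-73207/7636) = -7636/73207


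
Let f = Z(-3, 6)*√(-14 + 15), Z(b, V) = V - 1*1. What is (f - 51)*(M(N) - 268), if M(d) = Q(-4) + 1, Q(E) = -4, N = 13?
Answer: 12466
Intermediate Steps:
M(d) = -3 (M(d) = -4 + 1 = -3)
Z(b, V) = -1 + V (Z(b, V) = V - 1 = -1 + V)
f = 5 (f = (-1 + 6)*√(-14 + 15) = 5*√1 = 5*1 = 5)
(f - 51)*(M(N) - 268) = (5 - 51)*(-3 - 268) = -46*(-271) = 12466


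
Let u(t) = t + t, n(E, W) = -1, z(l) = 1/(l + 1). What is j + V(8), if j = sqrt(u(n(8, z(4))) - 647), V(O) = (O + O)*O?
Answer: 128 + I*sqrt(649) ≈ 128.0 + 25.475*I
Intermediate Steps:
V(O) = 2*O**2 (V(O) = (2*O)*O = 2*O**2)
z(l) = 1/(1 + l)
u(t) = 2*t
j = I*sqrt(649) (j = sqrt(2*(-1) - 647) = sqrt(-2 - 647) = sqrt(-649) = I*sqrt(649) ≈ 25.475*I)
j + V(8) = I*sqrt(649) + 2*8**2 = I*sqrt(649) + 2*64 = I*sqrt(649) + 128 = 128 + I*sqrt(649)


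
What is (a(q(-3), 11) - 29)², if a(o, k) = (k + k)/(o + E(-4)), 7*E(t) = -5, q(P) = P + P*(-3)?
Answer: 844561/1369 ≈ 616.92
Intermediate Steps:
q(P) = -2*P (q(P) = P - 3*P = -2*P)
E(t) = -5/7 (E(t) = (⅐)*(-5) = -5/7)
a(o, k) = 2*k/(-5/7 + o) (a(o, k) = (k + k)/(o - 5/7) = (2*k)/(-5/7 + o) = 2*k/(-5/7 + o))
(a(q(-3), 11) - 29)² = (14*11/(-5 + 7*(-2*(-3))) - 29)² = (14*11/(-5 + 7*6) - 29)² = (14*11/(-5 + 42) - 29)² = (14*11/37 - 29)² = (14*11*(1/37) - 29)² = (154/37 - 29)² = (-919/37)² = 844561/1369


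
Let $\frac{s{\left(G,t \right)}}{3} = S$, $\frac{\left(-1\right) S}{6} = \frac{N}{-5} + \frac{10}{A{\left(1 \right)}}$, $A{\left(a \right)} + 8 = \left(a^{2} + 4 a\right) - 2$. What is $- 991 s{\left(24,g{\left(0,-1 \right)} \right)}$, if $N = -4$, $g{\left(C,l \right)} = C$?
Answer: $- \frac{107028}{5} \approx -21406.0$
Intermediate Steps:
$A{\left(a \right)} = -10 + a^{2} + 4 a$ ($A{\left(a \right)} = -8 - \left(2 - a^{2} - 4 a\right) = -8 + \left(-2 + a^{2} + 4 a\right) = -10 + a^{2} + 4 a$)
$S = \frac{36}{5}$ ($S = - 6 \left(- \frac{4}{-5} + \frac{10}{-10 + 1^{2} + 4 \cdot 1}\right) = - 6 \left(\left(-4\right) \left(- \frac{1}{5}\right) + \frac{10}{-10 + 1 + 4}\right) = - 6 \left(\frac{4}{5} + \frac{10}{-5}\right) = - 6 \left(\frac{4}{5} + 10 \left(- \frac{1}{5}\right)\right) = - 6 \left(\frac{4}{5} - 2\right) = \left(-6\right) \left(- \frac{6}{5}\right) = \frac{36}{5} \approx 7.2$)
$s{\left(G,t \right)} = \frac{108}{5}$ ($s{\left(G,t \right)} = 3 \cdot \frac{36}{5} = \frac{108}{5}$)
$- 991 s{\left(24,g{\left(0,-1 \right)} \right)} = \left(-991\right) \frac{108}{5} = - \frac{107028}{5}$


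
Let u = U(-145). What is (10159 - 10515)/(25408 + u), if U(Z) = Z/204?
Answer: -72624/5183087 ≈ -0.014012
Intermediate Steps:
U(Z) = Z/204 (U(Z) = Z*(1/204) = Z/204)
u = -145/204 (u = (1/204)*(-145) = -145/204 ≈ -0.71078)
(10159 - 10515)/(25408 + u) = (10159 - 10515)/(25408 - 145/204) = -356/5183087/204 = -356*204/5183087 = -72624/5183087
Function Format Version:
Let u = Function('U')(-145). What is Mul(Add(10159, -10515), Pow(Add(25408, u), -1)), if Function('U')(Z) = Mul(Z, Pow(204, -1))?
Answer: Rational(-72624, 5183087) ≈ -0.014012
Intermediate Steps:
Function('U')(Z) = Mul(Rational(1, 204), Z) (Function('U')(Z) = Mul(Z, Rational(1, 204)) = Mul(Rational(1, 204), Z))
u = Rational(-145, 204) (u = Mul(Rational(1, 204), -145) = Rational(-145, 204) ≈ -0.71078)
Mul(Add(10159, -10515), Pow(Add(25408, u), -1)) = Mul(Add(10159, -10515), Pow(Add(25408, Rational(-145, 204)), -1)) = Mul(-356, Pow(Rational(5183087, 204), -1)) = Mul(-356, Rational(204, 5183087)) = Rational(-72624, 5183087)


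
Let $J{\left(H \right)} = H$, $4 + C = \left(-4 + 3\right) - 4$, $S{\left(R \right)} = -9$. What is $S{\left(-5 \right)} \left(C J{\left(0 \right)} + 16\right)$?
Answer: $-144$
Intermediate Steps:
$C = -9$ ($C = -4 + \left(\left(-4 + 3\right) - 4\right) = -4 - 5 = -9$)
$S{\left(-5 \right)} \left(C J{\left(0 \right)} + 16\right) = - 9 \left(\left(-9\right) 0 + 16\right) = - 9 \left(0 + 16\right) = \left(-9\right) 16 = -144$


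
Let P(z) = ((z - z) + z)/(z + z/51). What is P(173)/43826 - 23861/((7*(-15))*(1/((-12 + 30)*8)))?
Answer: 153538090473/4691960 ≈ 32724.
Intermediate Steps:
P(z) = 51/52 (P(z) = (0 + z)/(z + z*(1/51)) = z/(z + z/51) = z/((52*z/51)) = z*(51/(52*z)) = 51/52)
P(173)/43826 - 23861/((7*(-15))*(1/((-12 + 30)*8))) = (51/52)/43826 - 23861/((7*(-15))*(1/((-12 + 30)*8))) = (51/52)*(1/43826) - 23861/((-105/(18*8))) = 3/134056 - 23861/((-35/(6*8))) = 3/134056 - 23861/((-105*1/144)) = 3/134056 - 23861/(-35/48) = 3/134056 - 23861*(-48/35) = 3/134056 + 1145328/35 = 153538090473/4691960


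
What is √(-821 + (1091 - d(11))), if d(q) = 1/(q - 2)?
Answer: √2429/3 ≈ 16.428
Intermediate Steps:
d(q) = 1/(-2 + q)
√(-821 + (1091 - d(11))) = √(-821 + (1091 - 1/(-2 + 11))) = √(-821 + (1091 - 1/9)) = √(-821 + (1091 - 1*⅑)) = √(-821 + (1091 - ⅑)) = √(-821 + 9818/9) = √(2429/9) = √2429/3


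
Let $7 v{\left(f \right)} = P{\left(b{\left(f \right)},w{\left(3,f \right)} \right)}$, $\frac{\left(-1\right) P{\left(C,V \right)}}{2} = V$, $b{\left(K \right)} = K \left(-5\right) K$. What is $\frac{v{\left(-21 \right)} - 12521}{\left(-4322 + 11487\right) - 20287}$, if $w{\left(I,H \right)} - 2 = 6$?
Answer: $\frac{29221}{30618} \approx 0.95437$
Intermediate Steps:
$w{\left(I,H \right)} = 8$ ($w{\left(I,H \right)} = 2 + 6 = 8$)
$b{\left(K \right)} = - 5 K^{2}$ ($b{\left(K \right)} = - 5 K K = - 5 K^{2}$)
$P{\left(C,V \right)} = - 2 V$
$v{\left(f \right)} = - \frac{16}{7}$ ($v{\left(f \right)} = \frac{\left(-2\right) 8}{7} = \frac{1}{7} \left(-16\right) = - \frac{16}{7}$)
$\frac{v{\left(-21 \right)} - 12521}{\left(-4322 + 11487\right) - 20287} = \frac{- \frac{16}{7} - 12521}{\left(-4322 + 11487\right) - 20287} = - \frac{87663}{7 \left(7165 - 20287\right)} = - \frac{87663}{7 \left(-13122\right)} = \left(- \frac{87663}{7}\right) \left(- \frac{1}{13122}\right) = \frac{29221}{30618}$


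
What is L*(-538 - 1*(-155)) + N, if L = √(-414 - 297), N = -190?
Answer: -190 - 1149*I*√79 ≈ -190.0 - 10213.0*I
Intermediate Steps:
L = 3*I*√79 (L = √(-711) = 3*I*√79 ≈ 26.665*I)
L*(-538 - 1*(-155)) + N = (3*I*√79)*(-538 - 1*(-155)) - 190 = (3*I*√79)*(-538 + 155) - 190 = (3*I*√79)*(-383) - 190 = -1149*I*√79 - 190 = -190 - 1149*I*√79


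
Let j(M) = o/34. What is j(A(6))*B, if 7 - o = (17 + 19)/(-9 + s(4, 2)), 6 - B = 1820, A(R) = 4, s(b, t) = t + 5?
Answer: -22675/17 ≈ -1333.8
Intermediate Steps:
s(b, t) = 5 + t
B = -1814 (B = 6 - 1*1820 = 6 - 1820 = -1814)
o = 25 (o = 7 - (17 + 19)/(-9 + (5 + 2)) = 7 - 36/(-9 + 7) = 7 - 36/(-2) = 7 - 36*(-1)/2 = 7 - 1*(-18) = 7 + 18 = 25)
j(M) = 25/34
j(A(6))*B = (25/34)*(-1814) = -22675/17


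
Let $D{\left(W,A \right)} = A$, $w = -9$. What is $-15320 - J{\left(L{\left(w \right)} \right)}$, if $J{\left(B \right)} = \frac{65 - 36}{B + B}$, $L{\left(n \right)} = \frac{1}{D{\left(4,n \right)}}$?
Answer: $- \frac{30379}{2} \approx -15190.0$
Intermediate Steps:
$L{\left(n \right)} = \frac{1}{n}$
$J{\left(B \right)} = \frac{29}{2 B}$
$-15320 - J{\left(L{\left(w \right)} \right)} = -15320 - \frac{29}{2 \frac{1}{-9}} = -15320 - \frac{29}{2 \left(- \frac{1}{9}\right)} = -15320 - \frac{29}{2} \left(-9\right) = -15320 - - \frac{261}{2} = -15320 + \frac{261}{2} = - \frac{30379}{2}$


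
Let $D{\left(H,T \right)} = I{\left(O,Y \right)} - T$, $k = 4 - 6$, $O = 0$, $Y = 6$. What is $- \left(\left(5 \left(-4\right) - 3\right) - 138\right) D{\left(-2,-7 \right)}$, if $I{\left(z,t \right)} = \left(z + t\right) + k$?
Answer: $1771$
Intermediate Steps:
$k = -2$ ($k = 4 - 6 = -2$)
$I{\left(z,t \right)} = -2 + t + z$ ($I{\left(z,t \right)} = \left(z + t\right) - 2 = \left(t + z\right) - 2 = -2 + t + z$)
$D{\left(H,T \right)} = 4 - T$ ($D{\left(H,T \right)} = \left(-2 + 6 + 0\right) - T = 4 - T$)
$- \left(\left(5 \left(-4\right) - 3\right) - 138\right) D{\left(-2,-7 \right)} = - \left(\left(5 \left(-4\right) - 3\right) - 138\right) \left(4 - -7\right) = - \left(\left(-20 - 3\right) - 138\right) \left(4 + 7\right) = - \left(-23 - 138\right) 11 = - \left(-161\right) 11 = \left(-1\right) \left(-1771\right) = 1771$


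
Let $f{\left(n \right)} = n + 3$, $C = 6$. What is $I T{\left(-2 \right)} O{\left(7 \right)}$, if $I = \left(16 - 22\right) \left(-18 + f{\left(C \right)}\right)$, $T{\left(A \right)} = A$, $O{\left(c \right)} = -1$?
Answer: $108$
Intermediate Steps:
$f{\left(n \right)} = 3 + n$
$I = 54$ ($I = \left(16 - 22\right) \left(-18 + \left(3 + 6\right)\right) = - 6 \left(-18 + 9\right) = \left(-6\right) \left(-9\right) = 54$)
$I T{\left(-2 \right)} O{\left(7 \right)} = 54 \left(-2\right) \left(-1\right) = \left(-108\right) \left(-1\right) = 108$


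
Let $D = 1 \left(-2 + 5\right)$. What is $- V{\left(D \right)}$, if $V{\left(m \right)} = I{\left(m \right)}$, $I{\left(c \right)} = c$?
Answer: $-3$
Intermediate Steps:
$D = 3$ ($D = 1 \cdot 3 = 3$)
$V{\left(m \right)} = m$
$- V{\left(D \right)} = \left(-1\right) 3 = -3$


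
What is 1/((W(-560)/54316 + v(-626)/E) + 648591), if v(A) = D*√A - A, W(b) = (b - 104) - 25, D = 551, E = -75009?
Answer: 326241552058197327010916/211597327629909152361904716025 + 3694933222095088*I*√626/211597327629909152361904716025 ≈ 1.5418e-6 + 4.369e-13*I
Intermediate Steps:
W(b) = -129 + b (W(b) = (-104 + b) - 25 = -129 + b)
v(A) = -A + 551*√A (v(A) = 551*√A - A = -A + 551*√A)
1/((W(-560)/54316 + v(-626)/E) + 648591) = 1/(((-129 - 560)/54316 + (-1*(-626) + 551*√(-626))/(-75009)) + 648591) = 1/((-689*1/54316 + (626 + 551*(I*√626))*(-1/75009)) + 648591) = 1/((-689/54316 + (626 + 551*I*√626)*(-1/75009)) + 648591) = 1/((-689/54316 + (-626/75009 - 551*I*√626/75009)) + 648591) = 1/((-85683017/4074188844 - 551*I*√626/75009) + 648591) = 1/(2642482130835787/4074188844 - 551*I*√626/75009)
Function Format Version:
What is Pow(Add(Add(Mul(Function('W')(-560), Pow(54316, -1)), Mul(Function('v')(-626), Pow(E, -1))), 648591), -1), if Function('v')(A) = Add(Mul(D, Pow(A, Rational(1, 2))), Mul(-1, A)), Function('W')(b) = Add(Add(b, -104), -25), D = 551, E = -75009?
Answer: Add(Rational(326241552058197327010916, 211597327629909152361904716025), Mul(Rational(3694933222095088, 211597327629909152361904716025), I, Pow(626, Rational(1, 2)))) ≈ Add(1.5418e-6, Mul(4.3690e-13, I))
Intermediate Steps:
Function('W')(b) = Add(-129, b) (Function('W')(b) = Add(Add(-104, b), -25) = Add(-129, b))
Function('v')(A) = Add(Mul(-1, A), Mul(551, Pow(A, Rational(1, 2)))) (Function('v')(A) = Add(Mul(551, Pow(A, Rational(1, 2))), Mul(-1, A)) = Add(Mul(-1, A), Mul(551, Pow(A, Rational(1, 2)))))
Pow(Add(Add(Mul(Function('W')(-560), Pow(54316, -1)), Mul(Function('v')(-626), Pow(E, -1))), 648591), -1) = Pow(Add(Add(Mul(Add(-129, -560), Pow(54316, -1)), Mul(Add(Mul(-1, -626), Mul(551, Pow(-626, Rational(1, 2)))), Pow(-75009, -1))), 648591), -1) = Pow(Add(Add(Mul(-689, Rational(1, 54316)), Mul(Add(626, Mul(551, Mul(I, Pow(626, Rational(1, 2))))), Rational(-1, 75009))), 648591), -1) = Pow(Add(Add(Rational(-689, 54316), Mul(Add(626, Mul(551, I, Pow(626, Rational(1, 2)))), Rational(-1, 75009))), 648591), -1) = Pow(Add(Add(Rational(-689, 54316), Add(Rational(-626, 75009), Mul(Rational(-551, 75009), I, Pow(626, Rational(1, 2))))), 648591), -1) = Pow(Add(Add(Rational(-85683017, 4074188844), Mul(Rational(-551, 75009), I, Pow(626, Rational(1, 2)))), 648591), -1) = Pow(Add(Rational(2642482130835787, 4074188844), Mul(Rational(-551, 75009), I, Pow(626, Rational(1, 2)))), -1)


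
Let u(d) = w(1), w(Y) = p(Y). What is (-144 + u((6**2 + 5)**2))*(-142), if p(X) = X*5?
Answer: 19738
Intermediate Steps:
p(X) = 5*X
w(Y) = 5*Y
u(d) = 5 (u(d) = 5*1 = 5)
(-144 + u((6**2 + 5)**2))*(-142) = (-144 + 5)*(-142) = -139*(-142) = 19738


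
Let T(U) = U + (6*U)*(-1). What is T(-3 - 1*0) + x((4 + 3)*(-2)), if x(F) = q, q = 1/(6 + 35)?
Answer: 616/41 ≈ 15.024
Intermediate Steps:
q = 1/41 ≈ 0.024390
x(F) = 1/41
T(U) = -5*U (T(U) = U - 6*U = -5*U)
T(-3 - 1*0) + x((4 + 3)*(-2)) = -5*(-3 - 1*0) + 1/41 = -5*(-3 + 0) + 1/41 = -5*(-3) + 1/41 = 15 + 1/41 = 616/41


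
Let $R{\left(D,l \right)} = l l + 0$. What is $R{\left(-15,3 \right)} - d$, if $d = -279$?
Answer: $288$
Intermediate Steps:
$R{\left(D,l \right)} = l^{2}$ ($R{\left(D,l \right)} = l^{2} + 0 = l^{2}$)
$R{\left(-15,3 \right)} - d = 3^{2} - -279 = 9 + 279 = 288$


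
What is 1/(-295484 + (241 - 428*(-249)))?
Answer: -1/188671 ≈ -5.3002e-6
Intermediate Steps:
1/(-295484 + (241 - 428*(-249))) = 1/(-295484 + (241 + 106572)) = 1/(-295484 + 106813) = 1/(-188671) = -1/188671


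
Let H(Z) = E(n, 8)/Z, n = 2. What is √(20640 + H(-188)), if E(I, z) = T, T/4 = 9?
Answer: √45593337/47 ≈ 143.67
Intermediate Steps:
T = 36 (T = 4*9 = 36)
E(I, z) = 36
H(Z) = 36/Z
√(20640 + H(-188)) = √(20640 + 36/(-188)) = √(20640 + 36*(-1/188)) = √(20640 - 9/47) = √(970071/47) = √45593337/47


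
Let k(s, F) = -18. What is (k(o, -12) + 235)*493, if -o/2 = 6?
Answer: 106981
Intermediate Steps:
o = -12 (o = -2*6 = -12)
(k(o, -12) + 235)*493 = (-18 + 235)*493 = 217*493 = 106981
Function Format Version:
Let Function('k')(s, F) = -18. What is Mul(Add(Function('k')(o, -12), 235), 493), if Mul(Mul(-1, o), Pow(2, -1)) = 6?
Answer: 106981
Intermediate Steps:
o = -12 (o = Mul(-2, 6) = -12)
Mul(Add(Function('k')(o, -12), 235), 493) = Mul(Add(-18, 235), 493) = Mul(217, 493) = 106981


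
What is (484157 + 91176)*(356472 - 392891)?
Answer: -20953052527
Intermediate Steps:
(484157 + 91176)*(356472 - 392891) = 575333*(-36419) = -20953052527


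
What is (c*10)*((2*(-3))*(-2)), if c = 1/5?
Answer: 24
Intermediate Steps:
c = ⅕ ≈ 0.20000
(c*10)*((2*(-3))*(-2)) = ((⅕)*10)*((2*(-3))*(-2)) = 2*(-6*(-2)) = 2*12 = 24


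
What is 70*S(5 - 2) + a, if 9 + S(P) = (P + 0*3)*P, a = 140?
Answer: 140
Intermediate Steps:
S(P) = -9 + P² (S(P) = -9 + (P + 0*3)*P = -9 + (P + 0)*P = -9 + P*P = -9 + P²)
70*S(5 - 2) + a = 70*(-9 + (5 - 2)²) + 140 = 70*(-9 + 3²) + 140 = 70*(-9 + 9) + 140 = 70*0 + 140 = 0 + 140 = 140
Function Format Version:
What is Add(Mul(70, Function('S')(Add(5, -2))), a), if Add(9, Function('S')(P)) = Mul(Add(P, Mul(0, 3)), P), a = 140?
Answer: 140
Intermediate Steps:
Function('S')(P) = Add(-9, Pow(P, 2)) (Function('S')(P) = Add(-9, Mul(Add(P, Mul(0, 3)), P)) = Add(-9, Mul(Add(P, 0), P)) = Add(-9, Mul(P, P)) = Add(-9, Pow(P, 2)))
Add(Mul(70, Function('S')(Add(5, -2))), a) = Add(Mul(70, Add(-9, Pow(Add(5, -2), 2))), 140) = Add(Mul(70, Add(-9, Pow(3, 2))), 140) = Add(Mul(70, Add(-9, 9)), 140) = Add(Mul(70, 0), 140) = Add(0, 140) = 140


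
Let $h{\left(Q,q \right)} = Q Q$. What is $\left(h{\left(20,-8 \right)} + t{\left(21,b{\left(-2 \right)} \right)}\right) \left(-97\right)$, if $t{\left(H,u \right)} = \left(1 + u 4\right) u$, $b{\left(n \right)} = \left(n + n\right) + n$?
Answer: $-52186$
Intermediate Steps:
$b{\left(n \right)} = 3 n$ ($b{\left(n \right)} = 2 n + n = 3 n$)
$h{\left(Q,q \right)} = Q^{2}$
$t{\left(H,u \right)} = u \left(1 + 4 u\right)$ ($t{\left(H,u \right)} = \left(1 + 4 u\right) u = u \left(1 + 4 u\right)$)
$\left(h{\left(20,-8 \right)} + t{\left(21,b{\left(-2 \right)} \right)}\right) \left(-97\right) = \left(20^{2} + 3 \left(-2\right) \left(1 + 4 \cdot 3 \left(-2\right)\right)\right) \left(-97\right) = \left(400 - 6 \left(1 + 4 \left(-6\right)\right)\right) \left(-97\right) = \left(400 - 6 \left(1 - 24\right)\right) \left(-97\right) = \left(400 - -138\right) \left(-97\right) = \left(400 + 138\right) \left(-97\right) = 538 \left(-97\right) = -52186$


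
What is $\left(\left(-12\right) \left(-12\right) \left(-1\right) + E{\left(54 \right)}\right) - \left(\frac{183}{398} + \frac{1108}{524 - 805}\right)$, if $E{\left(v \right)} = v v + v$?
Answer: $\frac{316443749}{111838} \approx 2829.5$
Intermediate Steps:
$E{\left(v \right)} = v + v^{2}$ ($E{\left(v \right)} = v^{2} + v = v + v^{2}$)
$\left(\left(-12\right) \left(-12\right) \left(-1\right) + E{\left(54 \right)}\right) - \left(\frac{183}{398} + \frac{1108}{524 - 805}\right) = \left(\left(-12\right) \left(-12\right) \left(-1\right) + 54 \left(1 + 54\right)\right) - \left(\frac{183}{398} + \frac{1108}{524 - 805}\right) = \left(144 \left(-1\right) + 54 \cdot 55\right) - \left(\frac{183}{398} + \frac{1108}{-281}\right) = \left(-144 + 2970\right) - - \frac{389561}{111838} = 2826 + \left(\frac{1108}{281} - \frac{183}{398}\right) = 2826 + \frac{389561}{111838} = \frac{316443749}{111838}$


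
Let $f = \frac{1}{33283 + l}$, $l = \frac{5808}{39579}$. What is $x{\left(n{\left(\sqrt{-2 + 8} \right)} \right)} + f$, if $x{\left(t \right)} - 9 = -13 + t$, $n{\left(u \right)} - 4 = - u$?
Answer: $\frac{13193}{439104555} - \sqrt{6} \approx -2.4495$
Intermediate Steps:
$n{\left(u \right)} = 4 - u$
$l = \frac{1936}{13193}$ ($l = 5808 \cdot \frac{1}{39579} = \frac{1936}{13193} \approx 0.14674$)
$f = \frac{13193}{439104555}$ ($f = \frac{1}{33283 + \frac{1936}{13193}} = \frac{1}{\frac{439104555}{13193}} = \frac{13193}{439104555} \approx 3.0045 \cdot 10^{-5}$)
$x{\left(t \right)} = -4 + t$ ($x{\left(t \right)} = 9 + \left(-13 + t\right) = -4 + t$)
$x{\left(n{\left(\sqrt{-2 + 8} \right)} \right)} + f = \left(-4 + \left(4 - \sqrt{-2 + 8}\right)\right) + \frac{13193}{439104555} = \left(-4 + \left(4 - \sqrt{6}\right)\right) + \frac{13193}{439104555} = - \sqrt{6} + \frac{13193}{439104555} = \frac{13193}{439104555} - \sqrt{6}$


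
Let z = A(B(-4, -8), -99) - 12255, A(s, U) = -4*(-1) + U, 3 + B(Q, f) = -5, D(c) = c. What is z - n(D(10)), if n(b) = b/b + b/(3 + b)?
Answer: -160573/13 ≈ -12352.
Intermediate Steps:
B(Q, f) = -8 (B(Q, f) = -3 - 5 = -8)
n(b) = 1 + b/(3 + b)
A(s, U) = 4 + U
z = -12350 (z = (4 - 99) - 12255 = -95 - 12255 = -12350)
z - n(D(10)) = -12350 - (3 + 2*10)/(3 + 10) = -12350 - (3 + 20)/13 = -12350 - 23/13 = -160573/13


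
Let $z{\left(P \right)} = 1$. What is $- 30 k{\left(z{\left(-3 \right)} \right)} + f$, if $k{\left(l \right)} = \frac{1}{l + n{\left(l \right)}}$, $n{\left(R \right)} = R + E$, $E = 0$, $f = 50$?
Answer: $35$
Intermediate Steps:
$n{\left(R \right)} = R$ ($n{\left(R \right)} = R + 0 = R$)
$k{\left(l \right)} = \frac{1}{2 l}$ ($k{\left(l \right)} = \frac{1}{l + l} = \frac{1}{2 l}$)
$- 30 k{\left(z{\left(-3 \right)} \right)} + f = - 30 \frac{1}{2 \cdot 1} + 50 = - 30 \cdot \frac{1}{2} \cdot 1 + 50 = \left(-30\right) \frac{1}{2} + 50 = -15 + 50 = 35$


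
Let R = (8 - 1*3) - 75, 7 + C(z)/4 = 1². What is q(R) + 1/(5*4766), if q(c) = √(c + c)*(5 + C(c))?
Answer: 1/23830 - 38*I*√35 ≈ 4.1964e-5 - 224.81*I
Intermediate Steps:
C(z) = -24 (C(z) = -28 + 4*1² = -28 + 4*1 = -28 + 4 = -24)
R = -70 (R = (8 - 3) - 75 = 5 - 75 = -70)
q(c) = -19*√2*√c (q(c) = √(c + c)*(5 - 24) = √(2*c)*(-19) = (√2*√c)*(-19) = -19*√2*√c)
q(R) + 1/(5*4766) = -19*√2*√(-70) + 1/(5*4766) = -19*√2*I*√70 + 1/23830 = -38*I*√35 + 1/23830 = 1/23830 - 38*I*√35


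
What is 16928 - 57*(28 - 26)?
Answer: 16814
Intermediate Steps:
16928 - 57*(28 - 26) = 16928 - 57*2 = 16928 - 1*114 = 16928 - 114 = 16814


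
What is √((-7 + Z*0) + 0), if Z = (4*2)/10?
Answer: I*√7 ≈ 2.6458*I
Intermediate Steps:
Z = ⅘ (Z = 8*(⅒) = ⅘ ≈ 0.80000)
√((-7 + Z*0) + 0) = √((-7 + (⅘)*0) + 0) = √((-7 + 0) + 0) = √(-7 + 0) = √(-7) = I*√7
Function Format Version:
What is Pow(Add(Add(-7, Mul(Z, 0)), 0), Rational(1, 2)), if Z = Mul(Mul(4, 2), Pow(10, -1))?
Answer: Mul(I, Pow(7, Rational(1, 2))) ≈ Mul(2.6458, I)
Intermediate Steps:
Z = Rational(4, 5) (Z = Mul(8, Rational(1, 10)) = Rational(4, 5) ≈ 0.80000)
Pow(Add(Add(-7, Mul(Z, 0)), 0), Rational(1, 2)) = Pow(Add(Add(-7, Mul(Rational(4, 5), 0)), 0), Rational(1, 2)) = Pow(Add(Add(-7, 0), 0), Rational(1, 2)) = Pow(Add(-7, 0), Rational(1, 2)) = Pow(-7, Rational(1, 2)) = Mul(I, Pow(7, Rational(1, 2)))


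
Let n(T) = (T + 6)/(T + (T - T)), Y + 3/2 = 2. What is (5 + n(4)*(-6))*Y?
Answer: -5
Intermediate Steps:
Y = ½ (Y = -3/2 + 2 = ½ ≈ 0.50000)
n(T) = (6 + T)/T (n(T) = (6 + T)/(T + 0) = (6 + T)/T)
(5 + n(4)*(-6))*Y = (5 + ((6 + 4)/4)*(-6))*(½) = (5 + ((¼)*10)*(-6))*(½) = (5 + (5/2)*(-6))*(½) = (5 - 15)*(½) = -10*½ = -5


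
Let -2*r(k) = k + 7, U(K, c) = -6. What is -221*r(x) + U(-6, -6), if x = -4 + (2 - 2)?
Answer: 651/2 ≈ 325.50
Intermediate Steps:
x = -4 (x = -4 + 0 = -4)
r(k) = -7/2 - k/2 (r(k) = -(k + 7)/2 = -(7 + k)/2 = -7/2 - k/2)
-221*r(x) + U(-6, -6) = -221*(-7/2 - 1/2*(-4)) - 6 = -221*(-7/2 + 2) - 6 = -221*(-3/2) - 6 = 663/2 - 6 = 651/2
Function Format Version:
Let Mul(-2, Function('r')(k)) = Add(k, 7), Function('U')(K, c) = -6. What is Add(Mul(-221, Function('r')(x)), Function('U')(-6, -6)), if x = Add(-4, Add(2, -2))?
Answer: Rational(651, 2) ≈ 325.50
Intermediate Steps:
x = -4 (x = Add(-4, 0) = -4)
Function('r')(k) = Add(Rational(-7, 2), Mul(Rational(-1, 2), k)) (Function('r')(k) = Mul(Rational(-1, 2), Add(k, 7)) = Mul(Rational(-1, 2), Add(7, k)) = Add(Rational(-7, 2), Mul(Rational(-1, 2), k)))
Add(Mul(-221, Function('r')(x)), Function('U')(-6, -6)) = Add(Mul(-221, Add(Rational(-7, 2), Mul(Rational(-1, 2), -4))), -6) = Add(Mul(-221, Add(Rational(-7, 2), 2)), -6) = Add(Mul(-221, Rational(-3, 2)), -6) = Add(Rational(663, 2), -6) = Rational(651, 2)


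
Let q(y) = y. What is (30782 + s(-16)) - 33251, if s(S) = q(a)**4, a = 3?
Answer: -2388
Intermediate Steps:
s(S) = 81 (s(S) = 3**4 = 81)
(30782 + s(-16)) - 33251 = (30782 + 81) - 33251 = 30863 - 33251 = -2388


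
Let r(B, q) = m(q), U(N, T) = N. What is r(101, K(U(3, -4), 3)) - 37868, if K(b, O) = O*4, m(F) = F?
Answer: -37856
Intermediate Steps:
K(b, O) = 4*O
r(B, q) = q
r(101, K(U(3, -4), 3)) - 37868 = 4*3 - 37868 = 12 - 37868 = -37856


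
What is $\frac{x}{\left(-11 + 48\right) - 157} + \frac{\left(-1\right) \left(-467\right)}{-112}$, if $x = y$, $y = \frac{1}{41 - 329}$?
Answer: $- \frac{1008713}{241920} \approx -4.1696$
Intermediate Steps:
$y = - \frac{1}{288}$ ($y = \frac{1}{-288} = - \frac{1}{288} \approx -0.0034722$)
$x = - \frac{1}{288} \approx -0.0034722$
$\frac{x}{\left(-11 + 48\right) - 157} + \frac{\left(-1\right) \left(-467\right)}{-112} = - \frac{1}{288 \left(\left(-11 + 48\right) - 157\right)} + \frac{\left(-1\right) \left(-467\right)}{-112} = - \frac{1}{288 \left(37 - 157\right)} + 467 \left(- \frac{1}{112}\right) = - \frac{1}{288 \left(-120\right)} - \frac{467}{112} = \left(- \frac{1}{288}\right) \left(- \frac{1}{120}\right) - \frac{467}{112} = \frac{1}{34560} - \frac{467}{112} = - \frac{1008713}{241920}$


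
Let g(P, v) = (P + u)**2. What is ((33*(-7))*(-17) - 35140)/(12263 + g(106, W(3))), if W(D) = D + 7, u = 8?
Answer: -2401/1943 ≈ -1.2357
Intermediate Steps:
W(D) = 7 + D
g(P, v) = (8 + P)**2 (g(P, v) = (P + 8)**2 = (8 + P)**2)
((33*(-7))*(-17) - 35140)/(12263 + g(106, W(3))) = ((33*(-7))*(-17) - 35140)/(12263 + (8 + 106)**2) = (-231*(-17) - 35140)/(12263 + 114**2) = (3927 - 35140)/(12263 + 12996) = -31213/25259 = -31213*1/25259 = -2401/1943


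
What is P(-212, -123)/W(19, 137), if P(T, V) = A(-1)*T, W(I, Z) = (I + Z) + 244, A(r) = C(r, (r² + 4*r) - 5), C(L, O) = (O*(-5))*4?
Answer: -424/5 ≈ -84.800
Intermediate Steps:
C(L, O) = -20*O (C(L, O) = -5*O*4 = -20*O)
A(r) = 100 - 80*r - 20*r² (A(r) = -20*((r² + 4*r) - 5) = -20*(-5 + r² + 4*r) = 100 - 80*r - 20*r²)
W(I, Z) = 244 + I + Z
P(T, V) = 160*T (P(T, V) = (100 - 80*(-1) - 20*(-1)²)*T = (100 + 80 - 20*1)*T = (100 + 80 - 20)*T = 160*T)
P(-212, -123)/W(19, 137) = (160*(-212))/(244 + 19 + 137) = -33920/400 = -33920*1/400 = -424/5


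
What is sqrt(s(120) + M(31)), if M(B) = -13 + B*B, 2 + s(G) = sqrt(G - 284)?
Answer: sqrt(946 + 2*I*sqrt(41)) ≈ 30.758 + 0.2082*I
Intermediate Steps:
s(G) = -2 + sqrt(-284 + G) (s(G) = -2 + sqrt(G - 284) = -2 + sqrt(-284 + G))
M(B) = -13 + B**2
sqrt(s(120) + M(31)) = sqrt((-2 + sqrt(-284 + 120)) + (-13 + 31**2)) = sqrt((-2 + sqrt(-164)) + (-13 + 961)) = sqrt((-2 + 2*I*sqrt(41)) + 948) = sqrt(946 + 2*I*sqrt(41))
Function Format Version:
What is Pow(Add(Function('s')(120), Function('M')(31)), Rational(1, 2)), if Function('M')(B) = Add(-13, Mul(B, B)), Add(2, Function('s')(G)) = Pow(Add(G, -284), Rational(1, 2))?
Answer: Pow(Add(946, Mul(2, I, Pow(41, Rational(1, 2)))), Rational(1, 2)) ≈ Add(30.758, Mul(0.2082, I))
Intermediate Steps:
Function('s')(G) = Add(-2, Pow(Add(-284, G), Rational(1, 2))) (Function('s')(G) = Add(-2, Pow(Add(G, -284), Rational(1, 2))) = Add(-2, Pow(Add(-284, G), Rational(1, 2))))
Function('M')(B) = Add(-13, Pow(B, 2))
Pow(Add(Function('s')(120), Function('M')(31)), Rational(1, 2)) = Pow(Add(Add(-2, Pow(Add(-284, 120), Rational(1, 2))), Add(-13, Pow(31, 2))), Rational(1, 2)) = Pow(Add(Add(-2, Pow(-164, Rational(1, 2))), Add(-13, 961)), Rational(1, 2)) = Pow(Add(Add(-2, Mul(2, I, Pow(41, Rational(1, 2)))), 948), Rational(1, 2)) = Pow(Add(946, Mul(2, I, Pow(41, Rational(1, 2)))), Rational(1, 2))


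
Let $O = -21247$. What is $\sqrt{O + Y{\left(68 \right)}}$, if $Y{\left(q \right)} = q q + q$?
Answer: $i \sqrt{16555} \approx 128.67 i$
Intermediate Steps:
$Y{\left(q \right)} = q + q^{2}$ ($Y{\left(q \right)} = q^{2} + q = q + q^{2}$)
$\sqrt{O + Y{\left(68 \right)}} = \sqrt{-21247 + 68 \left(1 + 68\right)} = \sqrt{-21247 + 68 \cdot 69} = \sqrt{-21247 + 4692} = \sqrt{-16555} = i \sqrt{16555}$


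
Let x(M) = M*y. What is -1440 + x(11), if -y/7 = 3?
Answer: -1671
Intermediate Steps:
y = -21 (y = -7*3 = -21)
x(M) = -21*M (x(M) = M*(-21) = -21*M)
-1440 + x(11) = -1440 - 21*11 = -1440 - 231 = -1671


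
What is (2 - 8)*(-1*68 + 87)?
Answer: -114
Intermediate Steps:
(2 - 8)*(-1*68 + 87) = -6*(-68 + 87) = -6*19 = -114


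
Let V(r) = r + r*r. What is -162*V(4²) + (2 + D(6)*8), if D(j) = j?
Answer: -44014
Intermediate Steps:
V(r) = r + r²
-162*V(4²) + (2 + D(6)*8) = -162*4²*(1 + 4²) + (2 + 6*8) = -2592*(1 + 16) + (2 + 48) = -2592*17 + 50 = -162*272 + 50 = -44064 + 50 = -44014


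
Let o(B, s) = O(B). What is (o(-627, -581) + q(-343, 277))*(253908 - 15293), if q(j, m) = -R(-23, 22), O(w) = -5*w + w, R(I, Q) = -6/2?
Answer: 599162265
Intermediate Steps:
R(I, Q) = -3 (R(I, Q) = -6*½ = -3)
O(w) = -4*w
q(j, m) = 3 (q(j, m) = -1*(-3) = 3)
o(B, s) = -4*B
(o(-627, -581) + q(-343, 277))*(253908 - 15293) = (-4*(-627) + 3)*(253908 - 15293) = (2508 + 3)*238615 = 2511*238615 = 599162265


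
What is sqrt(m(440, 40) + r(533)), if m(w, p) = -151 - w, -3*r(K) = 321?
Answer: I*sqrt(698) ≈ 26.42*I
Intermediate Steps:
r(K) = -107 (r(K) = -1/3*321 = -107)
sqrt(m(440, 40) + r(533)) = sqrt((-151 - 1*440) - 107) = sqrt((-151 - 440) - 107) = sqrt(-591 - 107) = sqrt(-698) = I*sqrt(698)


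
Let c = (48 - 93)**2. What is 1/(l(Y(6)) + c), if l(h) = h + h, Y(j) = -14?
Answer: 1/1997 ≈ 0.00050075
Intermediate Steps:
l(h) = 2*h
c = 2025 (c = (-45)**2 = 2025)
1/(l(Y(6)) + c) = 1/(2*(-14) + 2025) = 1/(-28 + 2025) = 1/1997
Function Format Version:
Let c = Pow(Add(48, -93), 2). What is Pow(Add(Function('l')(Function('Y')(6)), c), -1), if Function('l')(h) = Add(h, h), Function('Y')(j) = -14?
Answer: Rational(1, 1997) ≈ 0.00050075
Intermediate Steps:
Function('l')(h) = Mul(2, h)
c = 2025 (c = Pow(-45, 2) = 2025)
Pow(Add(Function('l')(Function('Y')(6)), c), -1) = Pow(Add(Mul(2, -14), 2025), -1) = Pow(Add(-28, 2025), -1) = Pow(1997, -1) = Rational(1, 1997)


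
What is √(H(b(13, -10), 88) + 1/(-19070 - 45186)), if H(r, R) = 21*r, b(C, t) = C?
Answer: √4403013637/4016 ≈ 16.523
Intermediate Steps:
√(H(b(13, -10), 88) + 1/(-19070 - 45186)) = √(21*13 + 1/(-19070 - 45186)) = √(273 + 1/(-64256)) = √(273 - 1/64256) = √(17541887/64256) = √4403013637/4016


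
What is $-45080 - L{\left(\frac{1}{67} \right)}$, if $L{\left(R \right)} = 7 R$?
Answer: $- \frac{3020367}{67} \approx -45080.0$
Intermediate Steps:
$-45080 - L{\left(\frac{1}{67} \right)} = -45080 - \frac{7}{67} = - \frac{3020367}{67}$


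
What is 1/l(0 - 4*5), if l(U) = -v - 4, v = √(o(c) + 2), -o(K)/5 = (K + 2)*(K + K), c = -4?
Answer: I/(√78 - 4*I) ≈ -0.042553 + 0.093955*I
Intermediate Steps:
o(K) = -10*K*(2 + K) (o(K) = -5*(K + 2)*(K + K) = -5*(2 + K)*2*K = -10*K*(2 + K))
v = I*√78 (v = √(-10*(-4)*(2 - 4) + 2) = √(-10*(-4)*(-2) + 2) = √(-80 + 2) = √(-78) = I*√78 ≈ 8.8318*I)
l(U) = -4 - I*√78 (l(U) = -I*√78 - 4 = -4 - I*√78)
1/l(0 - 4*5) = 1/(-4 - I*√78)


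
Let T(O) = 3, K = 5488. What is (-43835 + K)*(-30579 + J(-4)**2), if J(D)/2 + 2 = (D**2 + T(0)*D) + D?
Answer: 1171999361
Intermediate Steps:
J(D) = -4 + 2*D**2 + 8*D (J(D) = -4 + 2*((D**2 + 3*D) + D) = -4 + 2*(D**2 + 4*D) = -4 + (2*D**2 + 8*D) = -4 + 2*D**2 + 8*D)
(-43835 + K)*(-30579 + J(-4)**2) = (-43835 + 5488)*(-30579 + (-4 + 2*(-4)**2 + 8*(-4))**2) = -38347*(-30579 + (-4 + 2*16 - 32)**2) = -38347*(-30579 + (-4 + 32 - 32)**2) = -38347*(-30579 + (-4)**2) = -38347*(-30579 + 16) = -38347*(-30563) = 1171999361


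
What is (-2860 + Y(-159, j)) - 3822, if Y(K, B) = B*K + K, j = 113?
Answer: -24808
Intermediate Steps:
Y(K, B) = K + B*K
(-2860 + Y(-159, j)) - 3822 = (-2860 - 159*(1 + 113)) - 3822 = (-2860 - 159*114) - 3822 = (-2860 - 18126) - 3822 = -20986 - 3822 = -24808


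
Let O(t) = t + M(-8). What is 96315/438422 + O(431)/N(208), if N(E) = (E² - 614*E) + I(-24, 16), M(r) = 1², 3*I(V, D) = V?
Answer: 36782321/171423002 ≈ 0.21457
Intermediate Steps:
I(V, D) = V/3
M(r) = 1
O(t) = 1 + t (O(t) = t + 1 = 1 + t)
N(E) = -8 + E² - 614*E (N(E) = (E² - 614*E) + (⅓)*(-24) = (E² - 614*E) - 8 = -8 + E² - 614*E)
96315/438422 + O(431)/N(208) = 96315/438422 + (1 + 431)/(-8 + 208² - 614*208) = 96315*(1/438422) + 432/(-8 + 43264 - 127712) = 96315/438422 + 432/(-84456) = 96315/438422 + 432*(-1/84456) = 96315/438422 - 2/391 = 36782321/171423002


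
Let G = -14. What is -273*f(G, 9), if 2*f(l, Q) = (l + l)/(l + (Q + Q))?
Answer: 1911/2 ≈ 955.50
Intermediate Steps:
f(l, Q) = l/(l + 2*Q) (f(l, Q) = ((l + l)/(l + (Q + Q)))/2 = ((2*l)/(l + 2*Q))/2 = (2*l/(l + 2*Q))/2 = l/(l + 2*Q))
-273*f(G, 9) = -(-3822)/(-14 + 2*9) = -(-3822)/(-14 + 18) = -(-3822)/4 = -273*(-7/2) = 1911/2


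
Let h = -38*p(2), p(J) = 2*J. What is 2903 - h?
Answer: 3055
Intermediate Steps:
h = -152 (h = -76*2 = -38*4 = -152)
2903 - h = 2903 - 1*(-152) = 2903 + 152 = 3055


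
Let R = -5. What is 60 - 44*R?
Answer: 280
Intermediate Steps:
60 - 44*R = 60 - 44*(-5) = 60 + 220 = 280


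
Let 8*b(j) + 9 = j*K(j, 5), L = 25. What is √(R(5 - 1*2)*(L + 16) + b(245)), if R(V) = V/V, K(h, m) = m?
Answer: √193 ≈ 13.892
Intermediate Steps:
R(V) = 1
b(j) = -9/8 + 5*j/8 (b(j) = -9/8 + (j*5)/8 = -9/8 + (5*j)/8 = -9/8 + 5*j/8)
√(R(5 - 1*2)*(L + 16) + b(245)) = √(1*(25 + 16) + (-9/8 + (5/8)*245)) = √(1*41 + (-9/8 + 1225/8)) = √(41 + 152) = √193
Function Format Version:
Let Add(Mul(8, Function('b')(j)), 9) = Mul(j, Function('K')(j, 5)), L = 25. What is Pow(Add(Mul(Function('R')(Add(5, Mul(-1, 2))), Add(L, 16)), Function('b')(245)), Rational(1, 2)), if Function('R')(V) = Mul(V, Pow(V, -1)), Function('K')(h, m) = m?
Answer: Pow(193, Rational(1, 2)) ≈ 13.892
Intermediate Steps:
Function('R')(V) = 1
Function('b')(j) = Add(Rational(-9, 8), Mul(Rational(5, 8), j)) (Function('b')(j) = Add(Rational(-9, 8), Mul(Rational(1, 8), Mul(j, 5))) = Add(Rational(-9, 8), Mul(Rational(1, 8), Mul(5, j))) = Add(Rational(-9, 8), Mul(Rational(5, 8), j)))
Pow(Add(Mul(Function('R')(Add(5, Mul(-1, 2))), Add(L, 16)), Function('b')(245)), Rational(1, 2)) = Pow(Add(Mul(1, Add(25, 16)), Add(Rational(-9, 8), Mul(Rational(5, 8), 245))), Rational(1, 2)) = Pow(Add(Mul(1, 41), Add(Rational(-9, 8), Rational(1225, 8))), Rational(1, 2)) = Pow(Add(41, 152), Rational(1, 2)) = Pow(193, Rational(1, 2))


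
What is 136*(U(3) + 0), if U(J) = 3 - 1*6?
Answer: -408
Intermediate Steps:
U(J) = -3 (U(J) = 3 - 6 = -3)
136*(U(3) + 0) = 136*(-3 + 0) = 136*(-3) = -408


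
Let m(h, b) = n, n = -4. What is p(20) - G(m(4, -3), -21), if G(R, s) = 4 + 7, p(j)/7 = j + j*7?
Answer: 1109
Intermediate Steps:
m(h, b) = -4
p(j) = 56*j (p(j) = 7*(j + j*7) = 7*(j + 7*j) = 7*(8*j) = 56*j)
G(R, s) = 11
p(20) - G(m(4, -3), -21) = 56*20 - 1*11 = 1120 - 11 = 1109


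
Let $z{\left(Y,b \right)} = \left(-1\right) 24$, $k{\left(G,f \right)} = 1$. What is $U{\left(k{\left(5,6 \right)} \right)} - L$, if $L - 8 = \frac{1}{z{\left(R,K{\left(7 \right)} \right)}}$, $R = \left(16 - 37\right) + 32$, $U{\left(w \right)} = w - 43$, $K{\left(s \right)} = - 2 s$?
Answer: $- \frac{1199}{24} \approx -49.958$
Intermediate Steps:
$U{\left(w \right)} = -43 + w$ ($U{\left(w \right)} = w - 43 = -43 + w$)
$R = 11$ ($R = -21 + 32 = 11$)
$z{\left(Y,b \right)} = -24$
$L = \frac{191}{24}$ ($L = 8 + \frac{1}{-24} = 8 - \frac{1}{24} = \frac{191}{24} \approx 7.9583$)
$U{\left(k{\left(5,6 \right)} \right)} - L = \left(-43 + 1\right) - \frac{191}{24} = -42 - \frac{191}{24} = - \frac{1199}{24}$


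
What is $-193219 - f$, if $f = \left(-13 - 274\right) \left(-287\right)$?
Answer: $-275588$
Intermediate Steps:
$f = 82369$ ($f = \left(-287\right) \left(-287\right) = 82369$)
$-193219 - f = -193219 - 82369 = -275588$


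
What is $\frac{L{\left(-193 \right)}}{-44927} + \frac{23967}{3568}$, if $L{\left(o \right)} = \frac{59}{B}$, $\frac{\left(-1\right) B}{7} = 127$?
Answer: $\frac{957244659113}{142506287504} \approx 6.7172$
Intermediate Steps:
$B = -889$ ($B = \left(-7\right) 127 = -889$)
$L{\left(o \right)} = - \frac{59}{889}$ ($L{\left(o \right)} = \frac{59}{-889} = 59 \left(- \frac{1}{889}\right) = - \frac{59}{889}$)
$\frac{L{\left(-193 \right)}}{-44927} + \frac{23967}{3568} = - \frac{59}{889 \left(-44927\right)} + \frac{23967}{3568} = \left(- \frac{59}{889}\right) \left(- \frac{1}{44927}\right) + 23967 \cdot \frac{1}{3568} = \frac{59}{39940103} + \frac{23967}{3568} = \frac{957244659113}{142506287504}$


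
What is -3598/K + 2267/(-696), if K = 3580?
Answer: -2655017/622920 ≈ -4.2622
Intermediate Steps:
-3598/K + 2267/(-696) = -3598/3580 + 2267/(-696) = -3598*1/3580 + 2267*(-1/696) = -1799/1790 - 2267/696 = -2655017/622920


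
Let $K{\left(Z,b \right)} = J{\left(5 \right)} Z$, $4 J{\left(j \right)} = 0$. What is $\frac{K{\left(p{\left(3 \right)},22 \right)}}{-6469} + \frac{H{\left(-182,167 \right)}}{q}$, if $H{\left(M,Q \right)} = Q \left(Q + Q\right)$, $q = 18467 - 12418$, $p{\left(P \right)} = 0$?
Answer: $\frac{55778}{6049} \approx 9.221$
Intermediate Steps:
$J{\left(j \right)} = 0$ ($J{\left(j \right)} = \frac{1}{4} \cdot 0 = 0$)
$q = 6049$ ($q = 18467 - 12418 = 6049$)
$K{\left(Z,b \right)} = 0$ ($K{\left(Z,b \right)} = 0 Z = 0$)
$H{\left(M,Q \right)} = 2 Q^{2}$ ($H{\left(M,Q \right)} = Q 2 Q = 2 Q^{2}$)
$\frac{K{\left(p{\left(3 \right)},22 \right)}}{-6469} + \frac{H{\left(-182,167 \right)}}{q} = \frac{0}{-6469} + \frac{2 \cdot 167^{2}}{6049} = 0 \left(- \frac{1}{6469}\right) + 2 \cdot 27889 \cdot \frac{1}{6049} = 0 + 55778 \cdot \frac{1}{6049} = 0 + \frac{55778}{6049} = \frac{55778}{6049}$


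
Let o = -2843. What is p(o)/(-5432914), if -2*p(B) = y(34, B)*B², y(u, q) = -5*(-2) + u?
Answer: 88909139/2716457 ≈ 32.730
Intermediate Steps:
y(u, q) = 10 + u
p(B) = -22*B² (p(B) = -(10 + 34)*B²/2 = -22*B²)
p(o)/(-5432914) = -22*(-2843)²/(-5432914) = -22*8082649*(-1/5432914) = -177818278*(-1/5432914) = 88909139/2716457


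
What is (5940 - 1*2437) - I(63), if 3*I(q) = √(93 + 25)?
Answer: 3503 - √118/3 ≈ 3499.4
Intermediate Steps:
I(q) = √118/3 (I(q) = √(93 + 25)/3 = √118/3)
(5940 - 1*2437) - I(63) = (5940 - 1*2437) - √118/3 = (5940 - 2437) - √118/3 = 3503 - √118/3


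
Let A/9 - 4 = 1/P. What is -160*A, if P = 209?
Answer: -1205280/209 ≈ -5766.9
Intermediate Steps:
A = 7533/209 (A = 36 + 9/209 = 7533/209 ≈ 36.043)
-160*A = -160*7533/209 = -1205280/209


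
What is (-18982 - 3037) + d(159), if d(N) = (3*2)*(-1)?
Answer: -22025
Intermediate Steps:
d(N) = -6 (d(N) = 6*(-1) = -6)
(-18982 - 3037) + d(159) = (-18982 - 3037) - 6 = -22019 - 6 = -22025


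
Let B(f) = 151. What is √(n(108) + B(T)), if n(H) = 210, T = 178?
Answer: 19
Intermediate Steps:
√(n(108) + B(T)) = √(210 + 151) = √361 = 19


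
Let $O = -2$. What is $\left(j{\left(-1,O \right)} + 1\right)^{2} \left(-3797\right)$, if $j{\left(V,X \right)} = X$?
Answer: $-3797$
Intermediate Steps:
$\left(j{\left(-1,O \right)} + 1\right)^{2} \left(-3797\right) = \left(-2 + 1\right)^{2} \left(-3797\right) = \left(-1\right)^{2} \left(-3797\right) = 1 \left(-3797\right) = -3797$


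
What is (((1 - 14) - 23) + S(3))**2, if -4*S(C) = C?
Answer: 21609/16 ≈ 1350.6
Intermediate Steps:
S(C) = -C/4
(((1 - 14) - 23) + S(3))**2 = (((1 - 14) - 23) - 1/4*3)**2 = ((-13 - 23) - 3/4)**2 = (-36 - 3/4)**2 = (-147/4)**2 = 21609/16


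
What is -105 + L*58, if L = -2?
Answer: -221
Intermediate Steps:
-105 + L*58 = -105 - 2*58 = -105 - 116 = -221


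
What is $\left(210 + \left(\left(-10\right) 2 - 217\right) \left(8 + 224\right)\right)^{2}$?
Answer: $3000191076$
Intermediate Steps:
$\left(210 + \left(\left(-10\right) 2 - 217\right) \left(8 + 224\right)\right)^{2} = \left(210 + \left(-20 - 217\right) 232\right)^{2} = \left(210 - 54984\right)^{2} = \left(-54774\right)^{2} = 3000191076$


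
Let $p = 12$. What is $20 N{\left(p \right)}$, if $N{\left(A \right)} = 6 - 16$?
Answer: $-200$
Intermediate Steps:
$N{\left(A \right)} = -10$
$20 N{\left(p \right)} = 20 \left(-10\right) = -200$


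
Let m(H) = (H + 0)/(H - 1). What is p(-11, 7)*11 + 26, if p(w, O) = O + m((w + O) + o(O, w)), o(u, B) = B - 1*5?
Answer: 2383/21 ≈ 113.48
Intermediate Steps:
o(u, B) = -5 + B (o(u, B) = B - 5 = -5 + B)
m(H) = H/(-1 + H)
p(w, O) = O + (-5 + O + 2*w)/(-6 + O + 2*w) (p(w, O) = O + ((w + O) + (-5 + w))/(-1 + ((w + O) + (-5 + w))) = O + ((O + w) + (-5 + w))/(-1 + ((O + w) + (-5 + w))) = O + (-5 + O + 2*w)/(-1 + (-5 + O + 2*w)) = O + (-5 + O + 2*w)/(-6 + O + 2*w))
p(-11, 7)*11 + 26 = ((-5 + 7 + 2*(-11) + 7*(-6 + 7 + 2*(-11)))/(-6 + 7 + 2*(-11)))*11 + 26 = ((-5 + 7 - 22 + 7*(-6 + 7 - 22))/(-6 + 7 - 22))*11 + 26 = ((-5 + 7 - 22 + 7*(-21))/(-21))*11 + 26 = -(-5 + 7 - 22 - 147)/21*11 + 26 = -1/21*(-167)*11 + 26 = (167/21)*11 + 26 = 1837/21 + 26 = 2383/21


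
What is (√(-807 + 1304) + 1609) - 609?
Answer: 1000 + √497 ≈ 1022.3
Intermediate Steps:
(√(-807 + 1304) + 1609) - 609 = (√497 + 1609) - 609 = (1609 + √497) - 609 = 1000 + √497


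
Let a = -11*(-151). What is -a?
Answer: -1661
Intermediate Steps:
a = 1661
-a = -1*1661 = -1661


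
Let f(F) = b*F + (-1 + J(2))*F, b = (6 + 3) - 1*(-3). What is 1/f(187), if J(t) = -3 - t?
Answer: 1/1122 ≈ 0.00089127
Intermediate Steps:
b = 12 (b = 9 + 3 = 12)
f(F) = 6*F (f(F) = 12*F + (-1 + (-3 - 1*2))*F = 12*F + (-1 + (-3 - 2))*F = 12*F + (-1 - 5)*F = 12*F - 6*F = 6*F)
1/f(187) = 1/(6*187) = 1/1122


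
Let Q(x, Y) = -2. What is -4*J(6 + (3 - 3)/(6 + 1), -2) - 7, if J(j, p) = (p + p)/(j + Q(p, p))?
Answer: -3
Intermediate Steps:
J(j, p) = 2*p/(-2 + j) (J(j, p) = (p + p)/(j - 2) = (2*p)/(-2 + j) = 2*p/(-2 + j))
-4*J(6 + (3 - 3)/(6 + 1), -2) - 7 = -8*(-2)/(-2 + (6 + (3 - 3)/(6 + 1))) - 7 = -8*(-2)/(-2 + (6 + 0/7)) - 7 = -8*(-2)/(-2 + (6 + 0*(⅐))) - 7 = -8*(-2)/(-2 + (6 + 0)) - 7 = -8*(-2)/(-2 + 6) - 7 = -8*(-2)/4 - 7 = -4*(-1) - 7 = 4 - 7 = -3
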